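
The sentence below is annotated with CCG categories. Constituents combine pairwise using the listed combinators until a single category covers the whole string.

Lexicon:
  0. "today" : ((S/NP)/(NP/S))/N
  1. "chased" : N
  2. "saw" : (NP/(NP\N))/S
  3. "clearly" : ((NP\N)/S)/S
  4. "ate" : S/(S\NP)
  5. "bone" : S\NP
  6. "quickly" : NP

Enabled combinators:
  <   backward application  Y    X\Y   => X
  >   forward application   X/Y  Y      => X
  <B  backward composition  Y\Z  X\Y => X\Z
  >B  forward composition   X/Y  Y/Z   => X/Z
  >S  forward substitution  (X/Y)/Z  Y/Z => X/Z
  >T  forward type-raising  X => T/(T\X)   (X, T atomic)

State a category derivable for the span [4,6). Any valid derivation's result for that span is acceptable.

S

[0,7] S   >
  [0,6] S/NP   >
    [0,2] (S/NP)/(NP/S)   >
      [0,1] "today" : ((S/NP)/(NP/S))/N
      [1,2] "chased" : N
    [2,6] NP/S   >S
      [2,3] "saw" : (NP/(NP\N))/S
      [3,6] (NP\N)/S   >
        [3,4] "clearly" : ((NP\N)/S)/S
        [4,6] S   >
          [4,5] "ate" : S/(S\NP)
          [5,6] "bone" : S\NP
  [6,7] "quickly" : NP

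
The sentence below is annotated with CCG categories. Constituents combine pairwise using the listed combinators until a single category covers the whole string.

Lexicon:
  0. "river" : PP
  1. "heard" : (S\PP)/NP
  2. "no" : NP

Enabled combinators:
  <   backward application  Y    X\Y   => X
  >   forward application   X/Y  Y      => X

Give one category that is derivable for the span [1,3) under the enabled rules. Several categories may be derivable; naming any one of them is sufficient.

S\PP

[0,3] S   <
  [0,1] "river" : PP
  [1,3] S\PP   >
    [1,2] "heard" : (S\PP)/NP
    [2,3] "no" : NP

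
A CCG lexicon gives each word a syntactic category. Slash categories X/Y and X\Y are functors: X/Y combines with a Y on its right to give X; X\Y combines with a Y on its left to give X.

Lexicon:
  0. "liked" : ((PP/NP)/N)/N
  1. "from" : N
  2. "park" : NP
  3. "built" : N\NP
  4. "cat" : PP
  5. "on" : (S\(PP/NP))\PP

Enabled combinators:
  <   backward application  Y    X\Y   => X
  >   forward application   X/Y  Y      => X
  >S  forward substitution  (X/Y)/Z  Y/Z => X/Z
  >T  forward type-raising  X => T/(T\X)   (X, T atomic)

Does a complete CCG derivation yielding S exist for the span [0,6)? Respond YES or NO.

YES

[0,6] S   <
  [0,4] PP/NP   >
    [0,2] (PP/NP)/N   >
      [0,1] "liked" : ((PP/NP)/N)/N
      [1,2] "from" : N
    [2,4] N   <
      [2,3] "park" : NP
      [3,4] "built" : N\NP
  [4,6] S\(PP/NP)   <
    [4,5] "cat" : PP
    [5,6] "on" : (S\(PP/NP))\PP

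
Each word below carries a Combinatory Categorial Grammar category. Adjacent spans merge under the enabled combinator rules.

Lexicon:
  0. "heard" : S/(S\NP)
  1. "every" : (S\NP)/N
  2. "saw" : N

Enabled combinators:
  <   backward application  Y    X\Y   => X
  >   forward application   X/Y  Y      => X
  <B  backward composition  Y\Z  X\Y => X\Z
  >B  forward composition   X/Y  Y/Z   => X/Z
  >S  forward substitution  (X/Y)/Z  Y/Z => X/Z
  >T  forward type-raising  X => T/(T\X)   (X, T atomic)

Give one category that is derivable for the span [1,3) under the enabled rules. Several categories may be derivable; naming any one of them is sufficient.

[0,3] S   >
  [0,1] "heard" : S/(S\NP)
  [1,3] S\NP   >
    [1,2] "every" : (S\NP)/N
    [2,3] "saw" : N

S\NP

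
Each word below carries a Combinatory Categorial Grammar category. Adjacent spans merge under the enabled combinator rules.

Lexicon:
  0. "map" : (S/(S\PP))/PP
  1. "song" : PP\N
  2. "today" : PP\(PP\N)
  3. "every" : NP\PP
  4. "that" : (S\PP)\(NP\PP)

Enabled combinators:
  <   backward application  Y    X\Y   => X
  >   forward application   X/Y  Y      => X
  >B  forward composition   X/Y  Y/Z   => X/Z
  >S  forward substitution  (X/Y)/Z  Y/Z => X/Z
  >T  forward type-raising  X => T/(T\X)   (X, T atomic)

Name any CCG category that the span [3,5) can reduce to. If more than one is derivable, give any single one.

[0,5] S   >
  [0,3] S/(S\PP)   >
    [0,1] "map" : (S/(S\PP))/PP
    [1,3] PP   <
      [1,2] "song" : PP\N
      [2,3] "today" : PP\(PP\N)
  [3,5] S\PP   <
    [3,4] "every" : NP\PP
    [4,5] "that" : (S\PP)\(NP\PP)

S\PP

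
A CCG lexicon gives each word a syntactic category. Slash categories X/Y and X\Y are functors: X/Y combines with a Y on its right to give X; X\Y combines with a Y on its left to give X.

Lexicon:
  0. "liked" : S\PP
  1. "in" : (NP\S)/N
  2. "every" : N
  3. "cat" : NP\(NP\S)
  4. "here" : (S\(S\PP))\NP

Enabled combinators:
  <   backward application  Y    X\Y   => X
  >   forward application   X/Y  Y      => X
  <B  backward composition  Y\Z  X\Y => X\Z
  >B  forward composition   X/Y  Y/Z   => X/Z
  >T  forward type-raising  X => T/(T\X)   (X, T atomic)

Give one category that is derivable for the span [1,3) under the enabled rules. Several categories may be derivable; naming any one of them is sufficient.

[0,5] S   <
  [0,1] "liked" : S\PP
  [1,5] S\(S\PP)   <
    [1,4] NP   <
      [1,3] NP\S   >
        [1,2] "in" : (NP\S)/N
        [2,3] "every" : N
      [3,4] "cat" : NP\(NP\S)
    [4,5] "here" : (S\(S\PP))\NP

NP\S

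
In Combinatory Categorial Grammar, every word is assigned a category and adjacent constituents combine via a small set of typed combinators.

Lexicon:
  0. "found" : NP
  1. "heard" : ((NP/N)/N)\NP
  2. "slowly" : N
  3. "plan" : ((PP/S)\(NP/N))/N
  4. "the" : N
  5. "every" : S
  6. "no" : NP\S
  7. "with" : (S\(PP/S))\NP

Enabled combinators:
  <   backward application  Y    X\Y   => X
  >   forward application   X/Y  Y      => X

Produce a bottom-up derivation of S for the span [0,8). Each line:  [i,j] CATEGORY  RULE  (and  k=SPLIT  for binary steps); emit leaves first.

[0,1] NP  lex  "found"
[1,2] ((NP/N)/N)\NP  lex  "heard"
[0,2] (NP/N)/N  <  k=1
[2,3] N  lex  "slowly"
[0,3] NP/N  >  k=2
[3,4] ((PP/S)\(NP/N))/N  lex  "plan"
[4,5] N  lex  "the"
[3,5] (PP/S)\(NP/N)  >  k=4
[0,5] PP/S  <  k=3
[5,6] S  lex  "every"
[6,7] NP\S  lex  "no"
[5,7] NP  <  k=6
[7,8] (S\(PP/S))\NP  lex  "with"
[5,8] S\(PP/S)  <  k=7
[0,8] S  <  k=5

[0,8] S   <
  [0,5] PP/S   <
    [0,3] NP/N   >
      [0,2] (NP/N)/N   <
        [0,1] "found" : NP
        [1,2] "heard" : ((NP/N)/N)\NP
      [2,3] "slowly" : N
    [3,5] (PP/S)\(NP/N)   >
      [3,4] "plan" : ((PP/S)\(NP/N))/N
      [4,5] "the" : N
  [5,8] S\(PP/S)   <
    [5,7] NP   <
      [5,6] "every" : S
      [6,7] "no" : NP\S
    [7,8] "with" : (S\(PP/S))\NP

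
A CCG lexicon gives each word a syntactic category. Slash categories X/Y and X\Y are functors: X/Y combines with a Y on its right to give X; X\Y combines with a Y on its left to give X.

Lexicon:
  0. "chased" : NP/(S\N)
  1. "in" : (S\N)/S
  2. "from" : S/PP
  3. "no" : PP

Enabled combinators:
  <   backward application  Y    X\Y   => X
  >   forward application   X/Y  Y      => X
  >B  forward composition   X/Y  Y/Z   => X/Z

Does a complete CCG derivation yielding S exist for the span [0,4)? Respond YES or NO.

NP/(S\N) (S\N)/S S/PP PP
CKY chart[0,4] = {NP}; S ∉ chart

NO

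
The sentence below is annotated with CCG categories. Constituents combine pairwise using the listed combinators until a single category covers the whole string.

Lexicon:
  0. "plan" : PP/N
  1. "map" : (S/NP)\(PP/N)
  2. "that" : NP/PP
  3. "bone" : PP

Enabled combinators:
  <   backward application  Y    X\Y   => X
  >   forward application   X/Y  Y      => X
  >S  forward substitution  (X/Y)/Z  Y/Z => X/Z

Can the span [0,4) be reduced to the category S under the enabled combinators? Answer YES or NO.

YES

[0,4] S   >
  [0,2] S/NP   <
    [0,1] "plan" : PP/N
    [1,2] "map" : (S/NP)\(PP/N)
  [2,4] NP   >
    [2,3] "that" : NP/PP
    [3,4] "bone" : PP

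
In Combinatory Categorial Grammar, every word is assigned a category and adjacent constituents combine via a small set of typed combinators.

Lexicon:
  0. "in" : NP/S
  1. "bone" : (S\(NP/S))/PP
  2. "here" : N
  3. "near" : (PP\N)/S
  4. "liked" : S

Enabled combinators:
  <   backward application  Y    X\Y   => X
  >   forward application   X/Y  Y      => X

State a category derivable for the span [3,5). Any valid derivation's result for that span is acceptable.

PP\N

[0,5] S   <
  [0,1] "in" : NP/S
  [1,5] S\(NP/S)   >
    [1,2] "bone" : (S\(NP/S))/PP
    [2,5] PP   <
      [2,3] "here" : N
      [3,5] PP\N   >
        [3,4] "near" : (PP\N)/S
        [4,5] "liked" : S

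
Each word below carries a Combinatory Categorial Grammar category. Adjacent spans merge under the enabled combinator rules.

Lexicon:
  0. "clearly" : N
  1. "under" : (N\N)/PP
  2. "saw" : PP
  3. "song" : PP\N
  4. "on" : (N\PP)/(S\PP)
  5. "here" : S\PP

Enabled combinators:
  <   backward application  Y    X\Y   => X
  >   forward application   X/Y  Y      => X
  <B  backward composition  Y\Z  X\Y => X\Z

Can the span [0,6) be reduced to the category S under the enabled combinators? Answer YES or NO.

N (N\N)/PP PP PP\N (N\PP)/(S\PP) S\PP
CKY chart[0,6] = {N}; S ∉ chart

NO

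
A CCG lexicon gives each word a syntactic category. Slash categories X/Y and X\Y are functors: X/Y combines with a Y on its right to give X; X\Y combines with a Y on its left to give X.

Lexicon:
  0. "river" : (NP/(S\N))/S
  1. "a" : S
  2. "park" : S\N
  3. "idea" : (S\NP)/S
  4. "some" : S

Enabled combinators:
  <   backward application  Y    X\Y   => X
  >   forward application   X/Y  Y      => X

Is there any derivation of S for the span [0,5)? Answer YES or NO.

YES

[0,5] S   <
  [0,3] NP   >
    [0,2] NP/(S\N)   >
      [0,1] "river" : (NP/(S\N))/S
      [1,2] "a" : S
    [2,3] "park" : S\N
  [3,5] S\NP   >
    [3,4] "idea" : (S\NP)/S
    [4,5] "some" : S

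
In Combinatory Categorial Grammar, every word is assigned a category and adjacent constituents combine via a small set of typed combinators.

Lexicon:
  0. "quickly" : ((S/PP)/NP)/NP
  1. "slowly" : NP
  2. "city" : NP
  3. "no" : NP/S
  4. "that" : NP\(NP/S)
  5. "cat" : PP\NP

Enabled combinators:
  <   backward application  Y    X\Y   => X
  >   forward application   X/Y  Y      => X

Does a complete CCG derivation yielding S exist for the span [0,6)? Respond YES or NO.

YES

[0,6] S   >
  [0,3] S/PP   >
    [0,2] (S/PP)/NP   >
      [0,1] "quickly" : ((S/PP)/NP)/NP
      [1,2] "slowly" : NP
    [2,3] "city" : NP
  [3,6] PP   <
    [3,5] NP   <
      [3,4] "no" : NP/S
      [4,5] "that" : NP\(NP/S)
    [5,6] "cat" : PP\NP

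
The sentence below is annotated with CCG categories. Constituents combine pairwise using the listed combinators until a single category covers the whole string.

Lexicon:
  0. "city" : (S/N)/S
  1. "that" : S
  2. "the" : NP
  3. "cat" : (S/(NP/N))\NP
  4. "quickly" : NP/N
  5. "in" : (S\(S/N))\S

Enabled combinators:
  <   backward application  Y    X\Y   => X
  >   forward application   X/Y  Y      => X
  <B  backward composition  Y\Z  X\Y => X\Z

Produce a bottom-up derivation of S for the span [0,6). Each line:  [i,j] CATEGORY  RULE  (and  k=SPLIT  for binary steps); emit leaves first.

[0,1] (S/N)/S  lex  "city"
[1,2] S  lex  "that"
[0,2] S/N  >  k=1
[2,3] NP  lex  "the"
[3,4] (S/(NP/N))\NP  lex  "cat"
[2,4] S/(NP/N)  <  k=3
[4,5] NP/N  lex  "quickly"
[2,5] S  >  k=4
[5,6] (S\(S/N))\S  lex  "in"
[2,6] S\(S/N)  <  k=5
[0,6] S  <  k=2

[0,6] S   <
  [0,2] S/N   >
    [0,1] "city" : (S/N)/S
    [1,2] "that" : S
  [2,6] S\(S/N)   <
    [2,5] S   >
      [2,4] S/(NP/N)   <
        [2,3] "the" : NP
        [3,4] "cat" : (S/(NP/N))\NP
      [4,5] "quickly" : NP/N
    [5,6] "in" : (S\(S/N))\S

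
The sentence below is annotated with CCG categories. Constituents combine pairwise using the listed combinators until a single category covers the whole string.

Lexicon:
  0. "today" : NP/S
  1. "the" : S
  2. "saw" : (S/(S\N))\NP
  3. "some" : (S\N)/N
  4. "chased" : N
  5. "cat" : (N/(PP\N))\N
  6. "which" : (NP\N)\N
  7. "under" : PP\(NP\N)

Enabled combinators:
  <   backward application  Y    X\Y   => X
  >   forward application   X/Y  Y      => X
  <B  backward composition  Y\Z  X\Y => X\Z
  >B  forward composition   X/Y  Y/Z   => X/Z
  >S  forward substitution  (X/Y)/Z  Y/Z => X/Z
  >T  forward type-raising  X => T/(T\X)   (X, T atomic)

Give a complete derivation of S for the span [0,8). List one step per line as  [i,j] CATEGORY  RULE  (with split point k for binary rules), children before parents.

[0,1] NP/S  lex  "today"
[1,2] S  lex  "the"
[0,2] NP  >  k=1
[2,3] (S/(S\N))\NP  lex  "saw"
[0,3] S/(S\N)  <  k=2
[3,4] (S\N)/N  lex  "some"
[4,5] N  lex  "chased"
[5,6] (N/(PP\N))\N  lex  "cat"
[4,6] N/(PP\N)  <  k=5
[6,7] (NP\N)\N  lex  "which"
[7,8] PP\(NP\N)  lex  "under"
[6,8] PP\N  <B  k=7
[4,8] N  >  k=6
[3,8] S\N  >  k=4
[0,8] S  >  k=3

[0,8] S   >
  [0,3] S/(S\N)   <
    [0,2] NP   >
      [0,1] "today" : NP/S
      [1,2] "the" : S
    [2,3] "saw" : (S/(S\N))\NP
  [3,8] S\N   >
    [3,4] "some" : (S\N)/N
    [4,8] N   >
      [4,6] N/(PP\N)   <
        [4,5] "chased" : N
        [5,6] "cat" : (N/(PP\N))\N
      [6,8] PP\N   <B
        [6,7] "which" : (NP\N)\N
        [7,8] "under" : PP\(NP\N)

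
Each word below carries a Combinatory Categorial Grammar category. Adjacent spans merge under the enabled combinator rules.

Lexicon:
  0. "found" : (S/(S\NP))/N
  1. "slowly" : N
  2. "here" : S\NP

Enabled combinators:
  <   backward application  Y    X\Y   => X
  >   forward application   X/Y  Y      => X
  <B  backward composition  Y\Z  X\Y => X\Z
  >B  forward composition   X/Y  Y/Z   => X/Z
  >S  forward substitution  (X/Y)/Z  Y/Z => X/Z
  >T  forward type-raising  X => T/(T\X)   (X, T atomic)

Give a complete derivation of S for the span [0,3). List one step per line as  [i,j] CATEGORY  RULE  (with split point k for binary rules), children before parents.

[0,1] (S/(S\NP))/N  lex  "found"
[1,2] N  lex  "slowly"
[0,2] S/(S\NP)  >  k=1
[2,3] S\NP  lex  "here"
[0,3] S  >  k=2

[0,3] S   >
  [0,2] S/(S\NP)   >
    [0,1] "found" : (S/(S\NP))/N
    [1,2] "slowly" : N
  [2,3] "here" : S\NP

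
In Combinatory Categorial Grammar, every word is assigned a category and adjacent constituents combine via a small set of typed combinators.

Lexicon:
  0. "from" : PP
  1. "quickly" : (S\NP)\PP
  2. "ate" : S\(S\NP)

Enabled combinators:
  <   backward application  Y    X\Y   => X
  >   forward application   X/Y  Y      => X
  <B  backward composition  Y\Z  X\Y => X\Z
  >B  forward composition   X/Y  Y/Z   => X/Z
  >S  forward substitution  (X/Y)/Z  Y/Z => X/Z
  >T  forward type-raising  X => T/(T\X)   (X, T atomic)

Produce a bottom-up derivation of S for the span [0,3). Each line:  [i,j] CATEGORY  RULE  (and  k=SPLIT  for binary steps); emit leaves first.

[0,3] S   >
  [0,1] S/(S\PP)   >T
    [0,1] "from" : PP
  [1,3] S\PP   <B
    [1,2] "quickly" : (S\NP)\PP
    [2,3] "ate" : S\(S\NP)

[0,1] PP  lex  "from"
[0,1] S/(S\PP)  >T
[1,2] (S\NP)\PP  lex  "quickly"
[2,3] S\(S\NP)  lex  "ate"
[1,3] S\PP  <B  k=2
[0,3] S  >  k=1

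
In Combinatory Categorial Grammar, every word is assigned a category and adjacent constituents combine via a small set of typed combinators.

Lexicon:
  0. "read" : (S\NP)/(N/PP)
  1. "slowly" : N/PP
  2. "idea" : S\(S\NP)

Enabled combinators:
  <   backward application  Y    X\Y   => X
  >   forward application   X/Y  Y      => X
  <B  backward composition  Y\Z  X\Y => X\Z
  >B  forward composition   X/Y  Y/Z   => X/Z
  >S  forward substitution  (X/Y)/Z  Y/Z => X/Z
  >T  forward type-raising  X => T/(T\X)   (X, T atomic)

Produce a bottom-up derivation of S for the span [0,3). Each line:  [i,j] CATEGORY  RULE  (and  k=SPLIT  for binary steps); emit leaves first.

[0,1] (S\NP)/(N/PP)  lex  "read"
[1,2] N/PP  lex  "slowly"
[0,2] S\NP  >  k=1
[2,3] S\(S\NP)  lex  "idea"
[0,3] S  <  k=2

[0,3] S   <
  [0,2] S\NP   >
    [0,1] "read" : (S\NP)/(N/PP)
    [1,2] "slowly" : N/PP
  [2,3] "idea" : S\(S\NP)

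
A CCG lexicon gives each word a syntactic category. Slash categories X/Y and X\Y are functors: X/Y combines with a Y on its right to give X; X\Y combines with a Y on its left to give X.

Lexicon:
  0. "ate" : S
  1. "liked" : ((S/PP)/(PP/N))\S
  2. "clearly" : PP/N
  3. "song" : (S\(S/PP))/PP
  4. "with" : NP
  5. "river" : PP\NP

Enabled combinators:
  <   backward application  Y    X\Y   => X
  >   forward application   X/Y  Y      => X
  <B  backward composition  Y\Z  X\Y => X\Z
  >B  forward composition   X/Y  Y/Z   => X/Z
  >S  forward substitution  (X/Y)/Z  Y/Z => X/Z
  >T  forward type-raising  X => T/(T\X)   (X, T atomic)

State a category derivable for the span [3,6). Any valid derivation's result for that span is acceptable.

[0,6] S   <
  [0,3] S/PP   >
    [0,2] (S/PP)/(PP/N)   <
      [0,1] "ate" : S
      [1,2] "liked" : ((S/PP)/(PP/N))\S
    [2,3] "clearly" : PP/N
  [3,6] S\(S/PP)   >
    [3,4] "song" : (S\(S/PP))/PP
    [4,6] PP   >
      [4,5] PP/(PP\NP)   >T
        [4,5] "with" : NP
      [5,6] "river" : PP\NP

S\(S/PP)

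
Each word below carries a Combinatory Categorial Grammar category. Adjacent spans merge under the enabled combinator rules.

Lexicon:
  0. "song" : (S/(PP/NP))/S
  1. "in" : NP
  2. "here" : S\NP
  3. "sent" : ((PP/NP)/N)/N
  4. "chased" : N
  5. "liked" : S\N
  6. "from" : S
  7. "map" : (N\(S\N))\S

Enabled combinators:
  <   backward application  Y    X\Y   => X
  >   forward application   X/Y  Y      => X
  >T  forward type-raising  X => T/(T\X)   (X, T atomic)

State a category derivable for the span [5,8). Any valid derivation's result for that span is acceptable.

N

[0,8] S   >
  [0,3] S/(PP/NP)   >
    [0,1] "song" : (S/(PP/NP))/S
    [1,3] S   <
      [1,2] "in" : NP
      [2,3] "here" : S\NP
  [3,8] PP/NP   >
    [3,5] (PP/NP)/N   >
      [3,4] "sent" : ((PP/NP)/N)/N
      [4,5] "chased" : N
    [5,8] N   <
      [5,6] "liked" : S\N
      [6,8] N\(S\N)   <
        [6,7] "from" : S
        [7,8] "map" : (N\(S\N))\S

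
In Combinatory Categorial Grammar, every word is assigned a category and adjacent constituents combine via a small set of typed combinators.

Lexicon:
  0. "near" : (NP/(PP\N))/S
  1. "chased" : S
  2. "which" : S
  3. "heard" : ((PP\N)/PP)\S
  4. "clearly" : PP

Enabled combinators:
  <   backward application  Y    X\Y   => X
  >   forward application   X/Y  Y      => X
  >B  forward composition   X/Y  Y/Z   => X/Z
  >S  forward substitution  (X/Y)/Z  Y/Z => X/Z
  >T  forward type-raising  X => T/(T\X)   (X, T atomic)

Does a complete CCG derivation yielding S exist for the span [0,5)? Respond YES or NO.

(NP/(PP\N))/S S S ((PP\N)/PP)\S PP
CKY chart[0,5] = {N/(N\NP), NP, NP/(NP\NP), NP/(PP\PP), PP/(PP\NP), S/(S\NP)}; S ∉ chart

NO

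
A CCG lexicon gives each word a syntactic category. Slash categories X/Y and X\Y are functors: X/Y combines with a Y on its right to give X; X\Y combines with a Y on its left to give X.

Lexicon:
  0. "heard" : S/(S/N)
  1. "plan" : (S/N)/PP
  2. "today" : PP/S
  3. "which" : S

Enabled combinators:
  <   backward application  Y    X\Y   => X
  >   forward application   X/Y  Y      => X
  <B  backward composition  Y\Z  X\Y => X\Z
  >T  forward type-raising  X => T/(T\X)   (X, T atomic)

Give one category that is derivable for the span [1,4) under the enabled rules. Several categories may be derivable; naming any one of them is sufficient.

S/N

[0,4] S   >
  [0,1] "heard" : S/(S/N)
  [1,4] S/N   >
    [1,2] "plan" : (S/N)/PP
    [2,4] PP   >
      [2,3] "today" : PP/S
      [3,4] "which" : S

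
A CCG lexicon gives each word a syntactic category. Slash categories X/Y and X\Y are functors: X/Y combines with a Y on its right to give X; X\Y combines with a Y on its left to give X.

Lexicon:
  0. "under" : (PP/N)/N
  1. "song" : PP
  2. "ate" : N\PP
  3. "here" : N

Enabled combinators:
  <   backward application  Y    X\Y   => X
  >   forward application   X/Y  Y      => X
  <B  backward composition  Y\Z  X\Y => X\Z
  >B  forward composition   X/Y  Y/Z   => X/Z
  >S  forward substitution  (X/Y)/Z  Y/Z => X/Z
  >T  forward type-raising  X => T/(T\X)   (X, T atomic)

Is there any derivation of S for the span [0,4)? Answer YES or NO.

(PP/N)/N PP N\PP N
CKY chart[0,4] = {N/(N\PP), NP/(NP\PP), PP, PP/(N\N), PP/(PP\PP), S/(S\PP)}; S ∉ chart

NO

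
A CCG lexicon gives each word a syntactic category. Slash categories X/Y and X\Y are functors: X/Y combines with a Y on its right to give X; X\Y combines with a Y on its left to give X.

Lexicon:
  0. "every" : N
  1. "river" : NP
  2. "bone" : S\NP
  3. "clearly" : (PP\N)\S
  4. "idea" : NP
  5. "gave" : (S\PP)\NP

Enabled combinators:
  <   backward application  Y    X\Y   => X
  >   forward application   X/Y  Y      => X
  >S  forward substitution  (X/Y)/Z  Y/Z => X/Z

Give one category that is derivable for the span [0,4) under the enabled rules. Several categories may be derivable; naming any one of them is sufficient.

[0,6] S   <
  [0,4] PP   <
    [0,1] "every" : N
    [1,4] PP\N   <
      [1,3] S   <
        [1,2] "river" : NP
        [2,3] "bone" : S\NP
      [3,4] "clearly" : (PP\N)\S
  [4,6] S\PP   <
    [4,5] "idea" : NP
    [5,6] "gave" : (S\PP)\NP

PP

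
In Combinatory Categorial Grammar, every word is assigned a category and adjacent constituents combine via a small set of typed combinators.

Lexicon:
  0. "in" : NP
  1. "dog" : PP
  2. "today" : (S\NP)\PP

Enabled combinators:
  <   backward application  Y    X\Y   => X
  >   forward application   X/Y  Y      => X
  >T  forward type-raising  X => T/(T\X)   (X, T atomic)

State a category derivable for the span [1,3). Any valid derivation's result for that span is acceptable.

[0,3] S   <
  [0,1] "in" : NP
  [1,3] S\NP   <
    [1,2] "dog" : PP
    [2,3] "today" : (S\NP)\PP

S\NP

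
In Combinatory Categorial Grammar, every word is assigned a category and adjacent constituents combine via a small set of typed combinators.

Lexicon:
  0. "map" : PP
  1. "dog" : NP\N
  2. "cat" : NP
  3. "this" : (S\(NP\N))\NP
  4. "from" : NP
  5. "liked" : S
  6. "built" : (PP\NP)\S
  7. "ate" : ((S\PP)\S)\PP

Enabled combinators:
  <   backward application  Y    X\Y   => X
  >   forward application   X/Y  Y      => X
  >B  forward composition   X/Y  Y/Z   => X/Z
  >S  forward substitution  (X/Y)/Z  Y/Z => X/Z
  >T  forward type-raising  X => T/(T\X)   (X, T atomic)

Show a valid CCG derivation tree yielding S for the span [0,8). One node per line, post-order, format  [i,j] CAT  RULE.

[0,1] PP  lex  "map"
[1,2] NP\N  lex  "dog"
[2,3] NP  lex  "cat"
[3,4] (S\(NP\N))\NP  lex  "this"
[2,4] S\(NP\N)  <  k=3
[1,4] S  <  k=2
[4,5] NP  lex  "from"
[4,5] PP/(PP\NP)  >T
[5,6] S  lex  "liked"
[6,7] (PP\NP)\S  lex  "built"
[5,7] PP\NP  <  k=6
[4,7] PP  >  k=5
[7,8] ((S\PP)\S)\PP  lex  "ate"
[4,8] (S\PP)\S  <  k=7
[1,8] S\PP  <  k=4
[0,8] S  <  k=1

[0,8] S   <
  [0,1] "map" : PP
  [1,8] S\PP   <
    [1,4] S   <
      [1,2] "dog" : NP\N
      [2,4] S\(NP\N)   <
        [2,3] "cat" : NP
        [3,4] "this" : (S\(NP\N))\NP
    [4,8] (S\PP)\S   <
      [4,7] PP   >
        [4,5] PP/(PP\NP)   >T
          [4,5] "from" : NP
        [5,7] PP\NP   <
          [5,6] "liked" : S
          [6,7] "built" : (PP\NP)\S
      [7,8] "ate" : ((S\PP)\S)\PP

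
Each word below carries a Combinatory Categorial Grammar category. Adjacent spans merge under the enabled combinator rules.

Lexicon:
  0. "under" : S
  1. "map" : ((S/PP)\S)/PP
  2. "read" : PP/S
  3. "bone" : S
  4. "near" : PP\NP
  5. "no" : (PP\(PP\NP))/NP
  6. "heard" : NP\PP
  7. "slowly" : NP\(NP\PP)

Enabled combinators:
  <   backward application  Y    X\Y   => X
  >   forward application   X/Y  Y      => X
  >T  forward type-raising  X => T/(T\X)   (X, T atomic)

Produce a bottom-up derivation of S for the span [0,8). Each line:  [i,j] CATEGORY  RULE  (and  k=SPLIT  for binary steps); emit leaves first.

[0,1] S  lex  "under"
[1,2] ((S/PP)\S)/PP  lex  "map"
[2,3] PP/S  lex  "read"
[3,4] S  lex  "bone"
[2,4] PP  >  k=3
[1,4] (S/PP)\S  >  k=2
[0,4] S/PP  <  k=1
[4,5] PP\NP  lex  "near"
[5,6] (PP\(PP\NP))/NP  lex  "no"
[6,7] NP\PP  lex  "heard"
[7,8] NP\(NP\PP)  lex  "slowly"
[6,8] NP  <  k=7
[5,8] PP\(PP\NP)  >  k=6
[4,8] PP  <  k=5
[0,8] S  >  k=4

[0,8] S   >
  [0,4] S/PP   <
    [0,1] "under" : S
    [1,4] (S/PP)\S   >
      [1,2] "map" : ((S/PP)\S)/PP
      [2,4] PP   >
        [2,3] "read" : PP/S
        [3,4] "bone" : S
  [4,8] PP   <
    [4,5] "near" : PP\NP
    [5,8] PP\(PP\NP)   >
      [5,6] "no" : (PP\(PP\NP))/NP
      [6,8] NP   <
        [6,7] "heard" : NP\PP
        [7,8] "slowly" : NP\(NP\PP)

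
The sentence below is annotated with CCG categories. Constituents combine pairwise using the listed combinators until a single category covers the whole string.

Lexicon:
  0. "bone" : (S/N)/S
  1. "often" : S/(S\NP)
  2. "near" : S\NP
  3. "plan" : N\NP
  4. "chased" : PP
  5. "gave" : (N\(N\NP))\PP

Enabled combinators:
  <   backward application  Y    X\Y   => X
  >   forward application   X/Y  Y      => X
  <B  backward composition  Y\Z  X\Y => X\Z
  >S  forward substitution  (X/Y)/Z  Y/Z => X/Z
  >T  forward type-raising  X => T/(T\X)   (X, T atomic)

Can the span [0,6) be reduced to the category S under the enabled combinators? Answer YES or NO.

YES

[0,6] S   >
  [0,3] S/N   >
    [0,1] "bone" : (S/N)/S
    [1,3] S   >
      [1,2] "often" : S/(S\NP)
      [2,3] "near" : S\NP
  [3,6] N   <
    [3,4] "plan" : N\NP
    [4,6] N\(N\NP)   <
      [4,5] "chased" : PP
      [5,6] "gave" : (N\(N\NP))\PP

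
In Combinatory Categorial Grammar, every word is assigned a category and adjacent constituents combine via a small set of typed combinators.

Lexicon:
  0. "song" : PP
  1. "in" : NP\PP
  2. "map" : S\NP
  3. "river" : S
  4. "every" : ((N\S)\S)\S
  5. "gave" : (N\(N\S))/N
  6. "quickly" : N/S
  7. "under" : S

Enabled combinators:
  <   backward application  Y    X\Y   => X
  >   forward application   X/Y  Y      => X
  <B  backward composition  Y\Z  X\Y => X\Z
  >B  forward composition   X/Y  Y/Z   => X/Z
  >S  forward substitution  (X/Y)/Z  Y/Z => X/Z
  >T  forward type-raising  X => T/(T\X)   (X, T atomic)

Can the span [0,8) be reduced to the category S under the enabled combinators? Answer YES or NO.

NO

PP NP\PP S\NP S ((N\S)\S)\S (N\(N\S))/N N/S S
CKY chart[0,8] = {N, N/(N\N), NP/(NP\N), PP/(PP\N), S/(S\N)}; S ∉ chart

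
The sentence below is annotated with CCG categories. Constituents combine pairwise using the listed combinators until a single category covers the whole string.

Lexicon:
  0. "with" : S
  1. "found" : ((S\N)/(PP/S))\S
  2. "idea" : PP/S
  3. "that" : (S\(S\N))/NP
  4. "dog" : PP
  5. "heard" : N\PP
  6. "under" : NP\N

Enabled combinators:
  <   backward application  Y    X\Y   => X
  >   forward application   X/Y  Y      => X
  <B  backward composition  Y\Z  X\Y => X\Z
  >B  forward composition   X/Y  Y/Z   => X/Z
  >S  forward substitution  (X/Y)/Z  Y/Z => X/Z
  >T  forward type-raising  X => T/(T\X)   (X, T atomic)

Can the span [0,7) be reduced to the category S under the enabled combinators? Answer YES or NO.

[0,7] S   <
  [0,3] S\N   >
    [0,2] (S\N)/(PP/S)   <
      [0,1] "with" : S
      [1,2] "found" : ((S\N)/(PP/S))\S
    [2,3] "idea" : PP/S
  [3,7] S\(S\N)   >
    [3,4] "that" : (S\(S\N))/NP
    [4,7] NP   <
      [4,6] N   <
        [4,5] "dog" : PP
        [5,6] "heard" : N\PP
      [6,7] "under" : NP\N

YES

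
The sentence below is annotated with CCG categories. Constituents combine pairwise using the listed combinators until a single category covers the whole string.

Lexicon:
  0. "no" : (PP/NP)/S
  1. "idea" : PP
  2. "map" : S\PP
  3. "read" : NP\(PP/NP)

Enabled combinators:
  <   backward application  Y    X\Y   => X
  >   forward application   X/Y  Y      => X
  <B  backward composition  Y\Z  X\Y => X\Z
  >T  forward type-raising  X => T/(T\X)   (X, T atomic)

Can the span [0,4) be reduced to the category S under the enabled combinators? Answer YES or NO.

NO

(PP/NP)/S PP S\PP NP\(PP/NP)
CKY chart[0,4] = {N/(N\NP), NP, NP/(NP\NP), PP/(PP\NP), S/(S\NP)}; S ∉ chart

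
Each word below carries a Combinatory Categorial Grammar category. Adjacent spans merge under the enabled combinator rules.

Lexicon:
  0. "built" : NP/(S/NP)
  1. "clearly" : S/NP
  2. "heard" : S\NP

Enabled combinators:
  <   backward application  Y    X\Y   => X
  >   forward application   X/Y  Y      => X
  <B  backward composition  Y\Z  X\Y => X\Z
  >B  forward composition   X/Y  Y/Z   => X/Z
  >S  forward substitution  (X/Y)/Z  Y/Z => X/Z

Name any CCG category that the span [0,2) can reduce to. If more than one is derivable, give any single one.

NP

[0,3] S   <
  [0,2] NP   >
    [0,1] "built" : NP/(S/NP)
    [1,2] "clearly" : S/NP
  [2,3] "heard" : S\NP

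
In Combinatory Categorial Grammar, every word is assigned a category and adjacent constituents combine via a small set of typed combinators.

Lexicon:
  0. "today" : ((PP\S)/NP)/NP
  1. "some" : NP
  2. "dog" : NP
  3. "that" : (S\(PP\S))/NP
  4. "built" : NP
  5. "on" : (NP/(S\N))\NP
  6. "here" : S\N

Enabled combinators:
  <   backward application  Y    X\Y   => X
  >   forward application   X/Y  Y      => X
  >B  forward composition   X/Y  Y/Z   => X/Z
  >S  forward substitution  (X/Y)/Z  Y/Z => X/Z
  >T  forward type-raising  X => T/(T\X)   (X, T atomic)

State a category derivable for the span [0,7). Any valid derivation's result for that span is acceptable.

[0,7] S   <
  [0,3] PP\S   >
    [0,2] (PP\S)/NP   >
      [0,1] "today" : ((PP\S)/NP)/NP
      [1,2] "some" : NP
    [2,3] "dog" : NP
  [3,7] S\(PP\S)   >
    [3,4] "that" : (S\(PP\S))/NP
    [4,7] NP   >
      [4,6] NP/(S\N)   <
        [4,5] "built" : NP
        [5,6] "on" : (NP/(S\N))\NP
      [6,7] "here" : S\N

S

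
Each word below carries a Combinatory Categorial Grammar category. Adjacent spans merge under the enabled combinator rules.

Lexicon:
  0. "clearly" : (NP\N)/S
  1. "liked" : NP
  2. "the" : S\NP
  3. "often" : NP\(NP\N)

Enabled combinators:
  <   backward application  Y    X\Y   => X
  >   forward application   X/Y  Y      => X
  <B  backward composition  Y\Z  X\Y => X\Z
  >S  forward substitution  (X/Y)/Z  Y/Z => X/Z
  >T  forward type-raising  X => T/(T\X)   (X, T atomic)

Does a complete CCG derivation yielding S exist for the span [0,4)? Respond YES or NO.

NO

(NP\N)/S NP S\NP NP\(NP\N)
CKY chart[0,4] = {N/(N\NP), NP, NP/(NP\NP), PP/(PP\NP), S/(S\NP)}; S ∉ chart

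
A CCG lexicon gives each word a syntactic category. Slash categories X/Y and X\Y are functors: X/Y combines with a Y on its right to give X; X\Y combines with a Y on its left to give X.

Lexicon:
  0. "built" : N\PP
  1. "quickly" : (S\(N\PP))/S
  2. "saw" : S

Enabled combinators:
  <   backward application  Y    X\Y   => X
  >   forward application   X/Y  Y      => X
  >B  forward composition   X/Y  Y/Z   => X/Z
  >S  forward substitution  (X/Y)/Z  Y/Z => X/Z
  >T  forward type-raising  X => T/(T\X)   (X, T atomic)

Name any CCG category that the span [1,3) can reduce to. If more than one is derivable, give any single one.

S\(N\PP)

[0,3] S   <
  [0,1] "built" : N\PP
  [1,3] S\(N\PP)   >
    [1,2] "quickly" : (S\(N\PP))/S
    [2,3] "saw" : S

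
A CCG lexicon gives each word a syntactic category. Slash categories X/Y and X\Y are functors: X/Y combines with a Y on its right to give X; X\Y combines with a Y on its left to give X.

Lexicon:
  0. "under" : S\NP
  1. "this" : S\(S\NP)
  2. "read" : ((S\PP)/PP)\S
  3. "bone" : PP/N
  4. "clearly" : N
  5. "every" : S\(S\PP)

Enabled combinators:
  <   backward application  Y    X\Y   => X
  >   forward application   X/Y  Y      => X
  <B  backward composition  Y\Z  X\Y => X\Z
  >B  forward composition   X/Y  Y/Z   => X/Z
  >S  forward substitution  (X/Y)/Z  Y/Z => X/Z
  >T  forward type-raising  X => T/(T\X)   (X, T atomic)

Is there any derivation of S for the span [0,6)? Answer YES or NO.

[0,6] S   <
  [0,5] S\PP   >
    [0,3] (S\PP)/PP   <
      [0,2] S   <
        [0,1] "under" : S\NP
        [1,2] "this" : S\(S\NP)
      [2,3] "read" : ((S\PP)/PP)\S
    [3,5] PP   >
      [3,4] "bone" : PP/N
      [4,5] "clearly" : N
  [5,6] "every" : S\(S\PP)

YES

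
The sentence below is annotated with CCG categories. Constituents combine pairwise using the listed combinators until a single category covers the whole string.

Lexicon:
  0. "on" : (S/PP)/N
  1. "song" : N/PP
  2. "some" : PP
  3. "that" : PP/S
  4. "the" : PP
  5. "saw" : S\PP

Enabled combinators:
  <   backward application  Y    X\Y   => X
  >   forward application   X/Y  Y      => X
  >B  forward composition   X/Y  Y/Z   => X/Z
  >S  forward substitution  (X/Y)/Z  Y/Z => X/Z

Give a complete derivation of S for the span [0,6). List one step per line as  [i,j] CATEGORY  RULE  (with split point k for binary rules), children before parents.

[0,1] (S/PP)/N  lex  "on"
[1,2] N/PP  lex  "song"
[2,3] PP  lex  "some"
[1,3] N  >  k=2
[0,3] S/PP  >  k=1
[3,4] PP/S  lex  "that"
[4,5] PP  lex  "the"
[5,6] S\PP  lex  "saw"
[4,6] S  <  k=5
[3,6] PP  >  k=4
[0,6] S  >  k=3

[0,6] S   >
  [0,3] S/PP   >
    [0,1] "on" : (S/PP)/N
    [1,3] N   >
      [1,2] "song" : N/PP
      [2,3] "some" : PP
  [3,6] PP   >
    [3,4] "that" : PP/S
    [4,6] S   <
      [4,5] "the" : PP
      [5,6] "saw" : S\PP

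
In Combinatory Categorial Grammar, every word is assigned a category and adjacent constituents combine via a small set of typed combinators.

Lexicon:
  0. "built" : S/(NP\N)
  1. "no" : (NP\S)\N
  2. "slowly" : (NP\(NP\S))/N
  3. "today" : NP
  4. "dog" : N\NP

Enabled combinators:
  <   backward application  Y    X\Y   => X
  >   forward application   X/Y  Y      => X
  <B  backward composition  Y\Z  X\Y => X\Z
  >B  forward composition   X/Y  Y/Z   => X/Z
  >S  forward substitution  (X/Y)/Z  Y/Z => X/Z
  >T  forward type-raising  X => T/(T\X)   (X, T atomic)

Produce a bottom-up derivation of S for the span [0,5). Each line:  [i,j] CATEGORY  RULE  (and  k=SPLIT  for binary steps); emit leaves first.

[0,1] S/(NP\N)  lex  "built"
[1,2] (NP\S)\N  lex  "no"
[2,3] (NP\(NP\S))/N  lex  "slowly"
[3,4] NP  lex  "today"
[3,4] N/(N\NP)  >T
[4,5] N\NP  lex  "dog"
[3,5] N  >  k=4
[2,5] NP\(NP\S)  >  k=3
[1,5] NP\N  <B  k=2
[0,5] S  >  k=1

[0,5] S   >
  [0,1] "built" : S/(NP\N)
  [1,5] NP\N   <B
    [1,2] "no" : (NP\S)\N
    [2,5] NP\(NP\S)   >
      [2,3] "slowly" : (NP\(NP\S))/N
      [3,5] N   >
        [3,4] N/(N\NP)   >T
          [3,4] "today" : NP
        [4,5] "dog" : N\NP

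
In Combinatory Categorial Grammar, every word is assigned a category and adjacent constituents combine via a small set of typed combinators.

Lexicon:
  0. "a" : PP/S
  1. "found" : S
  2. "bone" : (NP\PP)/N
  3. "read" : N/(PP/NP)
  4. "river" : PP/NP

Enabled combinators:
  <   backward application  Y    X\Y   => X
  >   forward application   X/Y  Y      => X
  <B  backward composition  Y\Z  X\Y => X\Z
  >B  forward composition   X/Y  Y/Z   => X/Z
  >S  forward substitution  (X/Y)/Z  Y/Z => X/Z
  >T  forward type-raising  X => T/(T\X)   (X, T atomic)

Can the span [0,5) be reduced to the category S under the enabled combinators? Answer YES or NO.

NO

PP/S S (NP\PP)/N N/(PP/NP) PP/NP
CKY chart[0,5] = {N/(N\NP), NP, NP/(NP\NP), NP/(N\N), PP/(PP\NP), S/(S\NP)}; S ∉ chart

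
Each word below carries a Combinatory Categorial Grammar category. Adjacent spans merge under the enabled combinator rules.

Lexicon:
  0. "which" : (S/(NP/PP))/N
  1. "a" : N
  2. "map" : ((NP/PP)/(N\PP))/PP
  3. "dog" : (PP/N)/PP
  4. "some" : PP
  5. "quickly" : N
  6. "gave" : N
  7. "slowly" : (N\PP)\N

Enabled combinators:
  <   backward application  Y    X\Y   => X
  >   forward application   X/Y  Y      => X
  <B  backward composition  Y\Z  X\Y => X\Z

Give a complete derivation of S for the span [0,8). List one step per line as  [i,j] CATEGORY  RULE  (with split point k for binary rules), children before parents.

[0,8] S   >
  [0,2] S/(NP/PP)   >
    [0,1] "which" : (S/(NP/PP))/N
    [1,2] "a" : N
  [2,8] NP/PP   >
    [2,6] (NP/PP)/(N\PP)   >
      [2,3] "map" : ((NP/PP)/(N\PP))/PP
      [3,6] PP   >
        [3,5] PP/N   >
          [3,4] "dog" : (PP/N)/PP
          [4,5] "some" : PP
        [5,6] "quickly" : N
    [6,8] N\PP   <
      [6,7] "gave" : N
      [7,8] "slowly" : (N\PP)\N

[0,1] (S/(NP/PP))/N  lex  "which"
[1,2] N  lex  "a"
[0,2] S/(NP/PP)  >  k=1
[2,3] ((NP/PP)/(N\PP))/PP  lex  "map"
[3,4] (PP/N)/PP  lex  "dog"
[4,5] PP  lex  "some"
[3,5] PP/N  >  k=4
[5,6] N  lex  "quickly"
[3,6] PP  >  k=5
[2,6] (NP/PP)/(N\PP)  >  k=3
[6,7] N  lex  "gave"
[7,8] (N\PP)\N  lex  "slowly"
[6,8] N\PP  <  k=7
[2,8] NP/PP  >  k=6
[0,8] S  >  k=2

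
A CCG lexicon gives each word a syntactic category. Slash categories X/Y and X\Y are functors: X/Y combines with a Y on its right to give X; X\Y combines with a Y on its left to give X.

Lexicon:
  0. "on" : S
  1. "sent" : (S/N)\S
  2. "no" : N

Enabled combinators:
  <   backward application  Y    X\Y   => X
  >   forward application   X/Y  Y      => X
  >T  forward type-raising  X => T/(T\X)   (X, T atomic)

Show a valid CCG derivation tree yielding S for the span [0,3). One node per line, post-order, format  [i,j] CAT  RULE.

[0,1] S  lex  "on"
[1,2] (S/N)\S  lex  "sent"
[0,2] S/N  <  k=1
[2,3] N  lex  "no"
[0,3] S  >  k=2

[0,3] S   >
  [0,2] S/N   <
    [0,1] "on" : S
    [1,2] "sent" : (S/N)\S
  [2,3] "no" : N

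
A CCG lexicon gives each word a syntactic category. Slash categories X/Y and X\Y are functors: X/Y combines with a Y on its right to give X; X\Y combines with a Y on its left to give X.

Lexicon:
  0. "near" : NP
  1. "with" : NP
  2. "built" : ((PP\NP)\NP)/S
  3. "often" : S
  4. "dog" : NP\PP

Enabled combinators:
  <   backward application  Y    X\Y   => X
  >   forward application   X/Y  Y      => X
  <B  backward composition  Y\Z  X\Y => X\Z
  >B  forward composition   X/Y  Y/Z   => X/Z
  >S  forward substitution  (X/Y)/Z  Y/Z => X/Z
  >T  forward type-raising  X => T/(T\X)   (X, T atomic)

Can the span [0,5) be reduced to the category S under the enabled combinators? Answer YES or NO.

NP NP ((PP\NP)\NP)/S S NP\PP
CKY chart[0,5] = {N/(N\NP), NP, NP/(NP\NP), PP/(PP\NP), S/(S\NP)}; S ∉ chart

NO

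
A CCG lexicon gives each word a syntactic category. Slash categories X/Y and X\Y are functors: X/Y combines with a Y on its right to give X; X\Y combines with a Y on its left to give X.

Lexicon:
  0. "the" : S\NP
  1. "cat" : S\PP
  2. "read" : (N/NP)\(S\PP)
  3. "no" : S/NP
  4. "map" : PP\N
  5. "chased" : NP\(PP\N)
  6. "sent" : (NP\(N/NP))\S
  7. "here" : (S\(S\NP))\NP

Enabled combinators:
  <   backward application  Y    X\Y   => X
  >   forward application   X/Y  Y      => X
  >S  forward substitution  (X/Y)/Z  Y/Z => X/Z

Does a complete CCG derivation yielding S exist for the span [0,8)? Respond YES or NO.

YES

[0,8] S   <
  [0,1] "the" : S\NP
  [1,8] S\(S\NP)   <
    [1,7] NP   <
      [1,3] N/NP   <
        [1,2] "cat" : S\PP
        [2,3] "read" : (N/NP)\(S\PP)
      [3,7] NP\(N/NP)   <
        [3,6] S   >
          [3,4] "no" : S/NP
          [4,6] NP   <
            [4,5] "map" : PP\N
            [5,6] "chased" : NP\(PP\N)
        [6,7] "sent" : (NP\(N/NP))\S
    [7,8] "here" : (S\(S\NP))\NP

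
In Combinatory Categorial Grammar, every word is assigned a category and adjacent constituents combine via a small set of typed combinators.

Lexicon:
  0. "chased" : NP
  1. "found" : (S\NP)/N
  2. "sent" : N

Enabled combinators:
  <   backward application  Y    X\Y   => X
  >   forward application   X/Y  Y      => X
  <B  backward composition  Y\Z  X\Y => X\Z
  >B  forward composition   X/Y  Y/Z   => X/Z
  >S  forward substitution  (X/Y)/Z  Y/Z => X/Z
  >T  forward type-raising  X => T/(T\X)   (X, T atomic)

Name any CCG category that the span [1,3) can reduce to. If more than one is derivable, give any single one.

[0,3] S   >
  [0,1] S/(S\NP)   >T
    [0,1] "chased" : NP
  [1,3] S\NP   >
    [1,2] "found" : (S\NP)/N
    [2,3] "sent" : N

S\NP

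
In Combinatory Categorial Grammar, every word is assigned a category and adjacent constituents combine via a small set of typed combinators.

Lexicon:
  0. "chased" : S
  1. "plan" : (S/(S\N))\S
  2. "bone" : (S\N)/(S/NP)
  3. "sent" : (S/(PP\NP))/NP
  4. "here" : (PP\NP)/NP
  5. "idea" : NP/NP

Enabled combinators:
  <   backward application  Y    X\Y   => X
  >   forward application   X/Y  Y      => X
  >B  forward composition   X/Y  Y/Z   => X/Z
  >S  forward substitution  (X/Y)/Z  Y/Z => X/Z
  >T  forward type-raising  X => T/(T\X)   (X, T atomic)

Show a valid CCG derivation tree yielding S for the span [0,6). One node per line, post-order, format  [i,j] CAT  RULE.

[0,1] S  lex  "chased"
[1,2] (S/(S\N))\S  lex  "plan"
[0,2] S/(S\N)  <  k=1
[2,3] (S\N)/(S/NP)  lex  "bone"
[3,4] (S/(PP\NP))/NP  lex  "sent"
[4,5] (PP\NP)/NP  lex  "here"
[3,5] S/NP  >S  k=4
[5,6] NP/NP  lex  "idea"
[3,6] S/NP  >B  k=5
[2,6] S\N  >  k=3
[0,6] S  >  k=2

[0,6] S   >
  [0,2] S/(S\N)   <
    [0,1] "chased" : S
    [1,2] "plan" : (S/(S\N))\S
  [2,6] S\N   >
    [2,3] "bone" : (S\N)/(S/NP)
    [3,6] S/NP   >B
      [3,5] S/NP   >S
        [3,4] "sent" : (S/(PP\NP))/NP
        [4,5] "here" : (PP\NP)/NP
      [5,6] "idea" : NP/NP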